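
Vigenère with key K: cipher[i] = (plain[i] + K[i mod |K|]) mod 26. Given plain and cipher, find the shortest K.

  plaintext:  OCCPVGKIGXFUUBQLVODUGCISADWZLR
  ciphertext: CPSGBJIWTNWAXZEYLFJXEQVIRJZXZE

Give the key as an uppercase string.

  i= 0: C-O = 14 → O
  i= 1: P-C = 13 → N
  i= 2: S-C = 16 → Q
  i= 3: G-P = 17 → R
  i= 4: B-V =  6 → G
  i= 5: J-G =  3 → D
  i= 6: I-K = 24 → Y
  i= 7: W-I = 14 → O
  i= 8: T-G = 13 → N
  i= 9: N-X = 16 → Q
  i=10: W-F = 17 → R
  i=11: A-U =  6 → G
  i=12: X-U =  3 → D
  i=13: Z-B = 24 → Y
  i=14: E-Q = 14 → O
  i=15: Y-L = 13 → N
  i=16: L-V = 16 → Q
  i=17: F-O = 17 → R
  i=18: J-D =  6 → G
  i=19: X-U =  3 → D
  i=20: E-G = 24 → Y
  i=21: Q-C = 14 → O
  i=22: V-I = 13 → N
  i=23: I-S = 16 → Q
  i=24: R-A = 17 → R
  i=25: J-D =  6 → G
  i=26: Z-W =  3 → D
  i=27: X-Z = 24 → Y
  i=28: Z-L = 14 → O
  i=29: E-R = 13 → N
  shifts repeat with period 7: ONQRGDY

ONQRGDY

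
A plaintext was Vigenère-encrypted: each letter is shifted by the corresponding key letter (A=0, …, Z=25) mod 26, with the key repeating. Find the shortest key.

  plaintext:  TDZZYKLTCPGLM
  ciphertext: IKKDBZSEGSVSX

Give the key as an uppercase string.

PHLED

  i= 0: I-T = 15 → P
  i= 1: K-D =  7 → H
  i= 2: K-Z = 11 → L
  i= 3: D-Z =  4 → E
  i= 4: B-Y =  3 → D
  i= 5: Z-K = 15 → P
  i= 6: S-L =  7 → H
  i= 7: E-T = 11 → L
  i= 8: G-C =  4 → E
  i= 9: S-P =  3 → D
  i=10: V-G = 15 → P
  i=11: S-L =  7 → H
  i=12: X-M = 11 → L
  shifts repeat with period 5: PHLED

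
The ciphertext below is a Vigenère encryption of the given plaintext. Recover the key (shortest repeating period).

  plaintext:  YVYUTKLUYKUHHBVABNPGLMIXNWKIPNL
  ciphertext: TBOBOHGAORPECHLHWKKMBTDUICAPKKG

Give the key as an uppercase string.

  i= 0: T-Y = 21 → V
  i= 1: B-V =  6 → G
  i= 2: O-Y = 16 → Q
  i= 3: B-U =  7 → H
  i= 4: O-T = 21 → V
  i= 5: H-K = 23 → X
  i= 6: G-L = 21 → V
  i= 7: A-U =  6 → G
  i= 8: O-Y = 16 → Q
  i= 9: R-K =  7 → H
  i=10: P-U = 21 → V
  i=11: E-H = 23 → X
  i=12: C-H = 21 → V
  i=13: H-B =  6 → G
  i=14: L-V = 16 → Q
  i=15: H-A =  7 → H
  i=16: W-B = 21 → V
  i=17: K-N = 23 → X
  i=18: K-P = 21 → V
  i=19: M-G =  6 → G
  i=20: B-L = 16 → Q
  i=21: T-M =  7 → H
  i=22: D-I = 21 → V
  i=23: U-X = 23 → X
  i=24: I-N = 21 → V
  i=25: C-W =  6 → G
  i=26: A-K = 16 → Q
  i=27: P-I =  7 → H
  i=28: K-P = 21 → V
  i=29: K-N = 23 → X
  i=30: G-L = 21 → V
  shifts repeat with period 6: VGQHVX

VGQHVX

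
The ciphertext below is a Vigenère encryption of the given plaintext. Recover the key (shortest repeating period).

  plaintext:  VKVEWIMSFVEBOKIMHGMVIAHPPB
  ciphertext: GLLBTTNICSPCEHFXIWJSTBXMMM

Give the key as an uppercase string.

  i= 0: G-V = 11 → L
  i= 1: L-K =  1 → B
  i= 2: L-V = 16 → Q
  i= 3: B-E = 23 → X
  i= 4: T-W = 23 → X
  i= 5: T-I = 11 → L
  i= 6: N-M =  1 → B
  i= 7: I-S = 16 → Q
  i= 8: C-F = 23 → X
  i= 9: S-V = 23 → X
  i=10: P-E = 11 → L
  i=11: C-B =  1 → B
  i=12: E-O = 16 → Q
  i=13: H-K = 23 → X
  i=14: F-I = 23 → X
  i=15: X-M = 11 → L
  i=16: I-H =  1 → B
  i=17: W-G = 16 → Q
  i=18: J-M = 23 → X
  i=19: S-V = 23 → X
  i=20: T-I = 11 → L
  i=21: B-A =  1 → B
  i=22: X-H = 16 → Q
  i=23: M-P = 23 → X
  i=24: M-P = 23 → X
  i=25: M-B = 11 → L
  shifts repeat with period 5: LBQXX

LBQXX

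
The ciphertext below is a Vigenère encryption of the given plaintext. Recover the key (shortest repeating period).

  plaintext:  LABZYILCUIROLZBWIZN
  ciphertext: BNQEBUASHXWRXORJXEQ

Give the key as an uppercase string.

QNPFDMP

  i= 0: B-L = 16 → Q
  i= 1: N-A = 13 → N
  i= 2: Q-B = 15 → P
  i= 3: E-Z =  5 → F
  i= 4: B-Y =  3 → D
  i= 5: U-I = 12 → M
  i= 6: A-L = 15 → P
  i= 7: S-C = 16 → Q
  i= 8: H-U = 13 → N
  i= 9: X-I = 15 → P
  i=10: W-R =  5 → F
  i=11: R-O =  3 → D
  i=12: X-L = 12 → M
  i=13: O-Z = 15 → P
  i=14: R-B = 16 → Q
  i=15: J-W = 13 → N
  i=16: X-I = 15 → P
  i=17: E-Z =  5 → F
  i=18: Q-N =  3 → D
  shifts repeat with period 7: QNPFDMP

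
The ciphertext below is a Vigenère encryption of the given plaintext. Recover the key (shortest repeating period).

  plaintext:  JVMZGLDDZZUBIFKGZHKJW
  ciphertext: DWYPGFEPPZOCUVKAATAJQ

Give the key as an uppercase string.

  i= 0: D-J = 20 → U
  i= 1: W-V =  1 → B
  i= 2: Y-M = 12 → M
  i= 3: P-Z = 16 → Q
  i= 4: G-G =  0 → A
  i= 5: F-L = 20 → U
  i= 6: E-D =  1 → B
  i= 7: P-D = 12 → M
  i= 8: P-Z = 16 → Q
  i= 9: Z-Z =  0 → A
  i=10: O-U = 20 → U
  i=11: C-B =  1 → B
  i=12: U-I = 12 → M
  i=13: V-F = 16 → Q
  i=14: K-K =  0 → A
  i=15: A-G = 20 → U
  i=16: A-Z =  1 → B
  i=17: T-H = 12 → M
  i=18: A-K = 16 → Q
  i=19: J-J =  0 → A
  i=20: Q-W = 20 → U
  shifts repeat with period 5: UBMQA

UBMQA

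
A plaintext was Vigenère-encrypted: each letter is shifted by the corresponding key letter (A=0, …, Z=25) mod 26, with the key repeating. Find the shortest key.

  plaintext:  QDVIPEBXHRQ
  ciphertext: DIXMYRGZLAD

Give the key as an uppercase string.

NFCEJ

  i= 0: D-Q = 13 → N
  i= 1: I-D =  5 → F
  i= 2: X-V =  2 → C
  i= 3: M-I =  4 → E
  i= 4: Y-P =  9 → J
  i= 5: R-E = 13 → N
  i= 6: G-B =  5 → F
  i= 7: Z-X =  2 → C
  i= 8: L-H =  4 → E
  i= 9: A-R =  9 → J
  i=10: D-Q = 13 → N
  shifts repeat with period 5: NFCEJ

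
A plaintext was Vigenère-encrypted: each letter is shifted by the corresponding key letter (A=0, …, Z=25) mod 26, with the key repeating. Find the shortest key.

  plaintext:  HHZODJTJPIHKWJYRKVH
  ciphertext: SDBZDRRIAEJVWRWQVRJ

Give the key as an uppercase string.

  i= 0: S-H = 11 → L
  i= 1: D-H = 22 → W
  i= 2: B-Z =  2 → C
  i= 3: Z-O = 11 → L
  i= 4: D-D =  0 → A
  i= 5: R-J =  8 → I
  i= 6: R-T = 24 → Y
  i= 7: I-J = 25 → Z
  i= 8: A-P = 11 → L
  i= 9: E-I = 22 → W
  i=10: J-H =  2 → C
  i=11: V-K = 11 → L
  i=12: W-W =  0 → A
  i=13: R-J =  8 → I
  i=14: W-Y = 24 → Y
  i=15: Q-R = 25 → Z
  i=16: V-K = 11 → L
  i=17: R-V = 22 → W
  i=18: J-H =  2 → C
  shifts repeat with period 8: LWCLAIYZ

LWCLAIYZ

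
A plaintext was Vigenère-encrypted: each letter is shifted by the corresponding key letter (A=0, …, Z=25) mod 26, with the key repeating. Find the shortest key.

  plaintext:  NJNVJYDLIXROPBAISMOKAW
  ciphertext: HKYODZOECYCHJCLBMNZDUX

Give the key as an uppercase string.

  i= 0: H-N = 20 → U
  i= 1: K-J =  1 → B
  i= 2: Y-N = 11 → L
  i= 3: O-V = 19 → T
  i= 4: D-J = 20 → U
  i= 5: Z-Y =  1 → B
  i= 6: O-D = 11 → L
  i= 7: E-L = 19 → T
  i= 8: C-I = 20 → U
  i= 9: Y-X =  1 → B
  i=10: C-R = 11 → L
  i=11: H-O = 19 → T
  i=12: J-P = 20 → U
  i=13: C-B =  1 → B
  i=14: L-A = 11 → L
  i=15: B-I = 19 → T
  i=16: M-S = 20 → U
  i=17: N-M =  1 → B
  i=18: Z-O = 11 → L
  i=19: D-K = 19 → T
  i=20: U-A = 20 → U
  i=21: X-W =  1 → B
  shifts repeat with period 4: UBLT

UBLT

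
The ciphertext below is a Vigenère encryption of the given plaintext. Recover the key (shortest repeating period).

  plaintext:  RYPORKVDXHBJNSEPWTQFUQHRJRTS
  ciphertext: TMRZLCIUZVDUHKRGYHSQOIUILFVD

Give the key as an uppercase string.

COCLUSNR

  i= 0: T-R =  2 → C
  i= 1: M-Y = 14 → O
  i= 2: R-P =  2 → C
  i= 3: Z-O = 11 → L
  i= 4: L-R = 20 → U
  i= 5: C-K = 18 → S
  i= 6: I-V = 13 → N
  i= 7: U-D = 17 → R
  i= 8: Z-X =  2 → C
  i= 9: V-H = 14 → O
  i=10: D-B =  2 → C
  i=11: U-J = 11 → L
  i=12: H-N = 20 → U
  i=13: K-S = 18 → S
  i=14: R-E = 13 → N
  i=15: G-P = 17 → R
  i=16: Y-W =  2 → C
  i=17: H-T = 14 → O
  i=18: S-Q =  2 → C
  i=19: Q-F = 11 → L
  i=20: O-U = 20 → U
  i=21: I-Q = 18 → S
  i=22: U-H = 13 → N
  i=23: I-R = 17 → R
  i=24: L-J =  2 → C
  i=25: F-R = 14 → O
  i=26: V-T =  2 → C
  i=27: D-S = 11 → L
  shifts repeat with period 8: COCLUSNR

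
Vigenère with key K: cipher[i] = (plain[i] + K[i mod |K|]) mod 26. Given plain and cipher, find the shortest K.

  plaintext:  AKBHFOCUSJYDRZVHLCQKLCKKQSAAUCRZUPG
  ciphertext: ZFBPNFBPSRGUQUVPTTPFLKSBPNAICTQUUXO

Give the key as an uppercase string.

ZVAIIR

  i= 0: Z-A = 25 → Z
  i= 1: F-K = 21 → V
  i= 2: B-B =  0 → A
  i= 3: P-H =  8 → I
  i= 4: N-F =  8 → I
  i= 5: F-O = 17 → R
  i= 6: B-C = 25 → Z
  i= 7: P-U = 21 → V
  i= 8: S-S =  0 → A
  i= 9: R-J =  8 → I
  i=10: G-Y =  8 → I
  i=11: U-D = 17 → R
  i=12: Q-R = 25 → Z
  i=13: U-Z = 21 → V
  i=14: V-V =  0 → A
  i=15: P-H =  8 → I
  i=16: T-L =  8 → I
  i=17: T-C = 17 → R
  i=18: P-Q = 25 → Z
  i=19: F-K = 21 → V
  i=20: L-L =  0 → A
  i=21: K-C =  8 → I
  i=22: S-K =  8 → I
  i=23: B-K = 17 → R
  i=24: P-Q = 25 → Z
  i=25: N-S = 21 → V
  i=26: A-A =  0 → A
  i=27: I-A =  8 → I
  i=28: C-U =  8 → I
  i=29: T-C = 17 → R
  i=30: Q-R = 25 → Z
  i=31: U-Z = 21 → V
  i=32: U-U =  0 → A
  i=33: X-P =  8 → I
  i=34: O-G =  8 → I
  shifts repeat with period 6: ZVAIIR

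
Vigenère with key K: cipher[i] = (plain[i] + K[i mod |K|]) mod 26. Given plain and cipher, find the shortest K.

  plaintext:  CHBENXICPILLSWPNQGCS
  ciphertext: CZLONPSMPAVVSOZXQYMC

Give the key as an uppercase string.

  i= 0: C-C =  0 → A
  i= 1: Z-H = 18 → S
  i= 2: L-B = 10 → K
  i= 3: O-E = 10 → K
  i= 4: N-N =  0 → A
  i= 5: P-X = 18 → S
  i= 6: S-I = 10 → K
  i= 7: M-C = 10 → K
  i= 8: P-P =  0 → A
  i= 9: A-I = 18 → S
  i=10: V-L = 10 → K
  i=11: V-L = 10 → K
  i=12: S-S =  0 → A
  i=13: O-W = 18 → S
  i=14: Z-P = 10 → K
  i=15: X-N = 10 → K
  i=16: Q-Q =  0 → A
  i=17: Y-G = 18 → S
  i=18: M-C = 10 → K
  i=19: C-S = 10 → K
  shifts repeat with period 4: ASKK

ASKK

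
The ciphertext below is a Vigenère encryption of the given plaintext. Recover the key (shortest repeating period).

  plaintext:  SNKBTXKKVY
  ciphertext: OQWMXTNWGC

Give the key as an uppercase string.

WDMLE

  i= 0: O-S = 22 → W
  i= 1: Q-N =  3 → D
  i= 2: W-K = 12 → M
  i= 3: M-B = 11 → L
  i= 4: X-T =  4 → E
  i= 5: T-X = 22 → W
  i= 6: N-K =  3 → D
  i= 7: W-K = 12 → M
  i= 8: G-V = 11 → L
  i= 9: C-Y =  4 → E
  shifts repeat with period 5: WDMLE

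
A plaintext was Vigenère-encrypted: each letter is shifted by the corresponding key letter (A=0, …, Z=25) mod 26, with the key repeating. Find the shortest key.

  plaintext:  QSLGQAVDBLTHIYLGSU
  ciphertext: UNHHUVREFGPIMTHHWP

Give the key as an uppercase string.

EVWB

  i= 0: U-Q =  4 → E
  i= 1: N-S = 21 → V
  i= 2: H-L = 22 → W
  i= 3: H-G =  1 → B
  i= 4: U-Q =  4 → E
  i= 5: V-A = 21 → V
  i= 6: R-V = 22 → W
  i= 7: E-D =  1 → B
  i= 8: F-B =  4 → E
  i= 9: G-L = 21 → V
  i=10: P-T = 22 → W
  i=11: I-H =  1 → B
  i=12: M-I =  4 → E
  i=13: T-Y = 21 → V
  i=14: H-L = 22 → W
  i=15: H-G =  1 → B
  i=16: W-S =  4 → E
  i=17: P-U = 21 → V
  shifts repeat with period 4: EVWB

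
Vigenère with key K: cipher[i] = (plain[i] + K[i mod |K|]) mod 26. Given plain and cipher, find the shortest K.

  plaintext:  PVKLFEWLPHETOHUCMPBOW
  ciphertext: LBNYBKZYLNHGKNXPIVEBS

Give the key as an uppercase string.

  i= 0: L-P = 22 → W
  i= 1: B-V =  6 → G
  i= 2: N-K =  3 → D
  i= 3: Y-L = 13 → N
  i= 4: B-F = 22 → W
  i= 5: K-E =  6 → G
  i= 6: Z-W =  3 → D
  i= 7: Y-L = 13 → N
  i= 8: L-P = 22 → W
  i= 9: N-H =  6 → G
  i=10: H-E =  3 → D
  i=11: G-T = 13 → N
  i=12: K-O = 22 → W
  i=13: N-H =  6 → G
  i=14: X-U =  3 → D
  i=15: P-C = 13 → N
  i=16: I-M = 22 → W
  i=17: V-P =  6 → G
  i=18: E-B =  3 → D
  i=19: B-O = 13 → N
  i=20: S-W = 22 → W
  shifts repeat with period 4: WGDN

WGDN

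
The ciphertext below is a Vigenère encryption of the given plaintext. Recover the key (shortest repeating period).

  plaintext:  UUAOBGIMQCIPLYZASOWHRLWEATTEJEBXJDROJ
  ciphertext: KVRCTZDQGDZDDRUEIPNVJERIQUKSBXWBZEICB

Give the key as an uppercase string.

QBROSTVE

  i= 0: K-U = 16 → Q
  i= 1: V-U =  1 → B
  i= 2: R-A = 17 → R
  i= 3: C-O = 14 → O
  i= 4: T-B = 18 → S
  i= 5: Z-G = 19 → T
  i= 6: D-I = 21 → V
  i= 7: Q-M =  4 → E
  i= 8: G-Q = 16 → Q
  i= 9: D-C =  1 → B
  i=10: Z-I = 17 → R
  i=11: D-P = 14 → O
  i=12: D-L = 18 → S
  i=13: R-Y = 19 → T
  i=14: U-Z = 21 → V
  i=15: E-A =  4 → E
  i=16: I-S = 16 → Q
  i=17: P-O =  1 → B
  i=18: N-W = 17 → R
  i=19: V-H = 14 → O
  i=20: J-R = 18 → S
  i=21: E-L = 19 → T
  i=22: R-W = 21 → V
  i=23: I-E =  4 → E
  i=24: Q-A = 16 → Q
  i=25: U-T =  1 → B
  i=26: K-T = 17 → R
  i=27: S-E = 14 → O
  i=28: B-J = 18 → S
  i=29: X-E = 19 → T
  i=30: W-B = 21 → V
  i=31: B-X =  4 → E
  i=32: Z-J = 16 → Q
  i=33: E-D =  1 → B
  i=34: I-R = 17 → R
  i=35: C-O = 14 → O
  i=36: B-J = 18 → S
  shifts repeat with period 8: QBROSTVE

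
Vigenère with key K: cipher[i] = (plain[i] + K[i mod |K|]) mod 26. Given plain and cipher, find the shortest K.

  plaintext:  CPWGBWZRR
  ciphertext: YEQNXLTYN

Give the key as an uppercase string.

  i= 0: Y-C = 22 → W
  i= 1: E-P = 15 → P
  i= 2: Q-W = 20 → U
  i= 3: N-G =  7 → H
  i= 4: X-B = 22 → W
  i= 5: L-W = 15 → P
  i= 6: T-Z = 20 → U
  i= 7: Y-R =  7 → H
  i= 8: N-R = 22 → W
  shifts repeat with period 4: WPUH

WPUH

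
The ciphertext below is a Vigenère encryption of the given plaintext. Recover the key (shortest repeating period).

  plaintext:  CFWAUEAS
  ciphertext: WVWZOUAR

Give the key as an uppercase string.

  i= 0: W-C = 20 → U
  i= 1: V-F = 16 → Q
  i= 2: W-W =  0 → A
  i= 3: Z-A = 25 → Z
  i= 4: O-U = 20 → U
  i= 5: U-E = 16 → Q
  i= 6: A-A =  0 → A
  i= 7: R-S = 25 → Z
  shifts repeat with period 4: UQAZ

UQAZ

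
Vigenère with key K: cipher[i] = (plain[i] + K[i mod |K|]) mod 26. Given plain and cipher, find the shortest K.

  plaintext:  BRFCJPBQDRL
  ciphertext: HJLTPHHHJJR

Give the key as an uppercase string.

  i= 0: H-B =  6 → G
  i= 1: J-R = 18 → S
  i= 2: L-F =  6 → G
  i= 3: T-C = 17 → R
  i= 4: P-J =  6 → G
  i= 5: H-P = 18 → S
  i= 6: H-B =  6 → G
  i= 7: H-Q = 17 → R
  i= 8: J-D =  6 → G
  i= 9: J-R = 18 → S
  i=10: R-L =  6 → G
  shifts repeat with period 4: GSGR

GSGR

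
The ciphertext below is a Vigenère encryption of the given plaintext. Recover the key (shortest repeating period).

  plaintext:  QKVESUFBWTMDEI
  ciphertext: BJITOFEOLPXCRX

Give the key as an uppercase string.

  i= 0: B-Q = 11 → L
  i= 1: J-K = 25 → Z
  i= 2: I-V = 13 → N
  i= 3: T-E = 15 → P
  i= 4: O-S = 22 → W
  i= 5: F-U = 11 → L
  i= 6: E-F = 25 → Z
  i= 7: O-B = 13 → N
  i= 8: L-W = 15 → P
  i= 9: P-T = 22 → W
  i=10: X-M = 11 → L
  i=11: C-D = 25 → Z
  i=12: R-E = 13 → N
  i=13: X-I = 15 → P
  shifts repeat with period 5: LZNPW

LZNPW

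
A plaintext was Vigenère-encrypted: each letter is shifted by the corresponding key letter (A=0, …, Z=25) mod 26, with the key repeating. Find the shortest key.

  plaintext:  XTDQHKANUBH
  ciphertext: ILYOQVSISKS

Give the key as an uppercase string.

  i= 0: I-X = 11 → L
  i= 1: L-T = 18 → S
  i= 2: Y-D = 21 → V
  i= 3: O-Q = 24 → Y
  i= 4: Q-H =  9 → J
  i= 5: V-K = 11 → L
  i= 6: S-A = 18 → S
  i= 7: I-N = 21 → V
  i= 8: S-U = 24 → Y
  i= 9: K-B =  9 → J
  i=10: S-H = 11 → L
  shifts repeat with period 5: LSVYJ

LSVYJ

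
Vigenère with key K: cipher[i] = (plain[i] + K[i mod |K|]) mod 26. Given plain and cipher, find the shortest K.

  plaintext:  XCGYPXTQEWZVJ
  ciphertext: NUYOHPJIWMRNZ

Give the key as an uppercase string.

QSS

  i= 0: N-X = 16 → Q
  i= 1: U-C = 18 → S
  i= 2: Y-G = 18 → S
  i= 3: O-Y = 16 → Q
  i= 4: H-P = 18 → S
  i= 5: P-X = 18 → S
  i= 6: J-T = 16 → Q
  i= 7: I-Q = 18 → S
  i= 8: W-E = 18 → S
  i= 9: M-W = 16 → Q
  i=10: R-Z = 18 → S
  i=11: N-V = 18 → S
  i=12: Z-J = 16 → Q
  shifts repeat with period 3: QSS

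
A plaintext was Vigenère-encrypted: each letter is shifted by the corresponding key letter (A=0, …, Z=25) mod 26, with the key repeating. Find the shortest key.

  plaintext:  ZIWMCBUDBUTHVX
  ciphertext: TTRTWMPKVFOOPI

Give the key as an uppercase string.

ULVH

  i= 0: T-Z = 20 → U
  i= 1: T-I = 11 → L
  i= 2: R-W = 21 → V
  i= 3: T-M =  7 → H
  i= 4: W-C = 20 → U
  i= 5: M-B = 11 → L
  i= 6: P-U = 21 → V
  i= 7: K-D =  7 → H
  i= 8: V-B = 20 → U
  i= 9: F-U = 11 → L
  i=10: O-T = 21 → V
  i=11: O-H =  7 → H
  i=12: P-V = 20 → U
  i=13: I-X = 11 → L
  shifts repeat with period 4: ULVH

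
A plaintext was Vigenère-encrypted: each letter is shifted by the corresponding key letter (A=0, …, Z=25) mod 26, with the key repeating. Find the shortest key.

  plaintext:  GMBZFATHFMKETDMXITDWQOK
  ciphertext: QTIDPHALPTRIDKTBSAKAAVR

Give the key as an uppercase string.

  i= 0: Q-G = 10 → K
  i= 1: T-M =  7 → H
  i= 2: I-B =  7 → H
  i= 3: D-Z =  4 → E
  i= 4: P-F = 10 → K
  i= 5: H-A =  7 → H
  i= 6: A-T =  7 → H
  i= 7: L-H =  4 → E
  i= 8: P-F = 10 → K
  i= 9: T-M =  7 → H
  i=10: R-K =  7 → H
  i=11: I-E =  4 → E
  i=12: D-T = 10 → K
  i=13: K-D =  7 → H
  i=14: T-M =  7 → H
  i=15: B-X =  4 → E
  i=16: S-I = 10 → K
  i=17: A-T =  7 → H
  i=18: K-D =  7 → H
  i=19: A-W =  4 → E
  i=20: A-Q = 10 → K
  i=21: V-O =  7 → H
  i=22: R-K =  7 → H
  shifts repeat with period 4: KHHE

KHHE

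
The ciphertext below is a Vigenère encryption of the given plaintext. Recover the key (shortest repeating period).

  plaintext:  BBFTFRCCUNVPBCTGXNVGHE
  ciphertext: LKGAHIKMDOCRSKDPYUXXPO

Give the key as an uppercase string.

  i= 0: L-B = 10 → K
  i= 1: K-B =  9 → J
  i= 2: G-F =  1 → B
  i= 3: A-T =  7 → H
  i= 4: H-F =  2 → C
  i= 5: I-R = 17 → R
  i= 6: K-C =  8 → I
  i= 7: M-C = 10 → K
  i= 8: D-U =  9 → J
  i= 9: O-N =  1 → B
  i=10: C-V =  7 → H
  i=11: R-P =  2 → C
  i=12: S-B = 17 → R
  i=13: K-C =  8 → I
  i=14: D-T = 10 → K
  i=15: P-G =  9 → J
  i=16: Y-X =  1 → B
  i=17: U-N =  7 → H
  i=18: X-V =  2 → C
  i=19: X-G = 17 → R
  i=20: P-H =  8 → I
  i=21: O-E = 10 → K
  shifts repeat with period 7: KJBHCRI

KJBHCRI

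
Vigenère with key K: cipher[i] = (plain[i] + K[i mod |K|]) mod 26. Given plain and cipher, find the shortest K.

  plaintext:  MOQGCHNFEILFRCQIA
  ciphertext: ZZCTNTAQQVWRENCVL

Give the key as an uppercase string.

  i= 0: Z-M = 13 → N
  i= 1: Z-O = 11 → L
  i= 2: C-Q = 12 → M
  i= 3: T-G = 13 → N
  i= 4: N-C = 11 → L
  i= 5: T-H = 12 → M
  i= 6: A-N = 13 → N
  i= 7: Q-F = 11 → L
  i= 8: Q-E = 12 → M
  i= 9: V-I = 13 → N
  i=10: W-L = 11 → L
  i=11: R-F = 12 → M
  i=12: E-R = 13 → N
  i=13: N-C = 11 → L
  i=14: C-Q = 12 → M
  i=15: V-I = 13 → N
  i=16: L-A = 11 → L
  shifts repeat with period 3: NLM

NLM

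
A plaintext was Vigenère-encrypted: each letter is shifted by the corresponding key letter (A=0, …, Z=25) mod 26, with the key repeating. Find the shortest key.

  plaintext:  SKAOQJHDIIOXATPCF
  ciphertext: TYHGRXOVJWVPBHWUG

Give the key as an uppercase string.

  i= 0: T-S =  1 → B
  i= 1: Y-K = 14 → O
  i= 2: H-A =  7 → H
  i= 3: G-O = 18 → S
  i= 4: R-Q =  1 → B
  i= 5: X-J = 14 → O
  i= 6: O-H =  7 → H
  i= 7: V-D = 18 → S
  i= 8: J-I =  1 → B
  i= 9: W-I = 14 → O
  i=10: V-O =  7 → H
  i=11: P-X = 18 → S
  i=12: B-A =  1 → B
  i=13: H-T = 14 → O
  i=14: W-P =  7 → H
  i=15: U-C = 18 → S
  i=16: G-F =  1 → B
  shifts repeat with period 4: BOHS

BOHS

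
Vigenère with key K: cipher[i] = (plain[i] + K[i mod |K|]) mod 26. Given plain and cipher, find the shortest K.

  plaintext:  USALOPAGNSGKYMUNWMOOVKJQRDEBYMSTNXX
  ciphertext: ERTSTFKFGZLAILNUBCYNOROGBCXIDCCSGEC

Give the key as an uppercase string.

  i= 0: E-U = 10 → K
  i= 1: R-S = 25 → Z
  i= 2: T-A = 19 → T
  i= 3: S-L =  7 → H
  i= 4: T-O =  5 → F
  i= 5: F-P = 16 → Q
  i= 6: K-A = 10 → K
  i= 7: F-G = 25 → Z
  i= 8: G-N = 19 → T
  i= 9: Z-S =  7 → H
  i=10: L-G =  5 → F
  i=11: A-K = 16 → Q
  i=12: I-Y = 10 → K
  i=13: L-M = 25 → Z
  i=14: N-U = 19 → T
  i=15: U-N =  7 → H
  i=16: B-W =  5 → F
  i=17: C-M = 16 → Q
  i=18: Y-O = 10 → K
  i=19: N-O = 25 → Z
  i=20: O-V = 19 → T
  i=21: R-K =  7 → H
  i=22: O-J =  5 → F
  i=23: G-Q = 16 → Q
  i=24: B-R = 10 → K
  i=25: C-D = 25 → Z
  i=26: X-E = 19 → T
  i=27: I-B =  7 → H
  i=28: D-Y =  5 → F
  i=29: C-M = 16 → Q
  i=30: C-S = 10 → K
  i=31: S-T = 25 → Z
  i=32: G-N = 19 → T
  i=33: E-X =  7 → H
  i=34: C-X =  5 → F
  shifts repeat with period 6: KZTHFQ

KZTHFQ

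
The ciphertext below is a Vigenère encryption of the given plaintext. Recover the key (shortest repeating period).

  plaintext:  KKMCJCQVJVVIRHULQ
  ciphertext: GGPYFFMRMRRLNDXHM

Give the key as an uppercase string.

  i= 0: G-K = 22 → W
  i= 1: G-K = 22 → W
  i= 2: P-M =  3 → D
  i= 3: Y-C = 22 → W
  i= 4: F-J = 22 → W
  i= 5: F-C =  3 → D
  i= 6: M-Q = 22 → W
  i= 7: R-V = 22 → W
  i= 8: M-J =  3 → D
  i= 9: R-V = 22 → W
  i=10: R-V = 22 → W
  i=11: L-I =  3 → D
  i=12: N-R = 22 → W
  i=13: D-H = 22 → W
  i=14: X-U =  3 → D
  i=15: H-L = 22 → W
  i=16: M-Q = 22 → W
  shifts repeat with period 3: WWD

WWD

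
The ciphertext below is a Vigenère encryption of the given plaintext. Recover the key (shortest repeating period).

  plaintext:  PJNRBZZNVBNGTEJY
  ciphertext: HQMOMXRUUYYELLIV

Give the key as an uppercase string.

  i= 0: H-P = 18 → S
  i= 1: Q-J =  7 → H
  i= 2: M-N = 25 → Z
  i= 3: O-R = 23 → X
  i= 4: M-B = 11 → L
  i= 5: X-Z = 24 → Y
  i= 6: R-Z = 18 → S
  i= 7: U-N =  7 → H
  i= 8: U-V = 25 → Z
  i= 9: Y-B = 23 → X
  i=10: Y-N = 11 → L
  i=11: E-G = 24 → Y
  i=12: L-T = 18 → S
  i=13: L-E =  7 → H
  i=14: I-J = 25 → Z
  i=15: V-Y = 23 → X
  shifts repeat with period 6: SHZXLY

SHZXLY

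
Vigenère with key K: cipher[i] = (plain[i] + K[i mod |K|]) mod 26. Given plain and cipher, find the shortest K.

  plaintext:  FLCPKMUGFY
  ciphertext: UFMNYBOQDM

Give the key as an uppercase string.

  i= 0: U-F = 15 → P
  i= 1: F-L = 20 → U
  i= 2: M-C = 10 → K
  i= 3: N-P = 24 → Y
  i= 4: Y-K = 14 → O
  i= 5: B-M = 15 → P
  i= 6: O-U = 20 → U
  i= 7: Q-G = 10 → K
  i= 8: D-F = 24 → Y
  i= 9: M-Y = 14 → O
  shifts repeat with period 5: PUKYO

PUKYO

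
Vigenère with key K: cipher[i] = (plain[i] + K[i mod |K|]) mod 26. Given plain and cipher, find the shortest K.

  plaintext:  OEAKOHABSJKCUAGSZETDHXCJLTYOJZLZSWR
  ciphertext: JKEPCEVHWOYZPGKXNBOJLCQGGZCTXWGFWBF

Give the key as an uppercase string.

VGEFOX

  i= 0: J-O = 21 → V
  i= 1: K-E =  6 → G
  i= 2: E-A =  4 → E
  i= 3: P-K =  5 → F
  i= 4: C-O = 14 → O
  i= 5: E-H = 23 → X
  i= 6: V-A = 21 → V
  i= 7: H-B =  6 → G
  i= 8: W-S =  4 → E
  i= 9: O-J =  5 → F
  i=10: Y-K = 14 → O
  i=11: Z-C = 23 → X
  i=12: P-U = 21 → V
  i=13: G-A =  6 → G
  i=14: K-G =  4 → E
  i=15: X-S =  5 → F
  i=16: N-Z = 14 → O
  i=17: B-E = 23 → X
  i=18: O-T = 21 → V
  i=19: J-D =  6 → G
  i=20: L-H =  4 → E
  i=21: C-X =  5 → F
  i=22: Q-C = 14 → O
  i=23: G-J = 23 → X
  i=24: G-L = 21 → V
  i=25: Z-T =  6 → G
  i=26: C-Y =  4 → E
  i=27: T-O =  5 → F
  i=28: X-J = 14 → O
  i=29: W-Z = 23 → X
  i=30: G-L = 21 → V
  i=31: F-Z =  6 → G
  i=32: W-S =  4 → E
  i=33: B-W =  5 → F
  i=34: F-R = 14 → O
  shifts repeat with period 6: VGEFOX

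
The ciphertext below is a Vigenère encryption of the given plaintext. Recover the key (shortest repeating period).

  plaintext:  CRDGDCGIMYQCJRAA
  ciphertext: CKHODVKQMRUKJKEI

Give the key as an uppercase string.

ATEI

  i= 0: C-C =  0 → A
  i= 1: K-R = 19 → T
  i= 2: H-D =  4 → E
  i= 3: O-G =  8 → I
  i= 4: D-D =  0 → A
  i= 5: V-C = 19 → T
  i= 6: K-G =  4 → E
  i= 7: Q-I =  8 → I
  i= 8: M-M =  0 → A
  i= 9: R-Y = 19 → T
  i=10: U-Q =  4 → E
  i=11: K-C =  8 → I
  i=12: J-J =  0 → A
  i=13: K-R = 19 → T
  i=14: E-A =  4 → E
  i=15: I-A =  8 → I
  shifts repeat with period 4: ATEI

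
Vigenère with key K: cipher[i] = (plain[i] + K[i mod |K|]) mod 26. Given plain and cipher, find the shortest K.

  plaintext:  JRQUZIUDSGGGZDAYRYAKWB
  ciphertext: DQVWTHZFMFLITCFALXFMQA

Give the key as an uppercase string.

  i= 0: D-J = 20 → U
  i= 1: Q-R = 25 → Z
  i= 2: V-Q =  5 → F
  i= 3: W-U =  2 → C
  i= 4: T-Z = 20 → U
  i= 5: H-I = 25 → Z
  i= 6: Z-U =  5 → F
  i= 7: F-D =  2 → C
  i= 8: M-S = 20 → U
  i= 9: F-G = 25 → Z
  i=10: L-G =  5 → F
  i=11: I-G =  2 → C
  i=12: T-Z = 20 → U
  i=13: C-D = 25 → Z
  i=14: F-A =  5 → F
  i=15: A-Y =  2 → C
  i=16: L-R = 20 → U
  i=17: X-Y = 25 → Z
  i=18: F-A =  5 → F
  i=19: M-K =  2 → C
  i=20: Q-W = 20 → U
  i=21: A-B = 25 → Z
  shifts repeat with period 4: UZFC

UZFC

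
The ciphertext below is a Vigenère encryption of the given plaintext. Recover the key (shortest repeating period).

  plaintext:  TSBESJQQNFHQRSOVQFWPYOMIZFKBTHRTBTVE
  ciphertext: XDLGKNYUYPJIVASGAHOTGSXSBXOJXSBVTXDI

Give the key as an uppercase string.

  i= 0: X-T =  4 → E
  i= 1: D-S = 11 → L
  i= 2: L-B = 10 → K
  i= 3: G-E =  2 → C
  i= 4: K-S = 18 → S
  i= 5: N-J =  4 → E
  i= 6: Y-Q =  8 → I
  i= 7: U-Q =  4 → E
  i= 8: Y-N = 11 → L
  i= 9: P-F = 10 → K
  i=10: J-H =  2 → C
  i=11: I-Q = 18 → S
  i=12: V-R =  4 → E
  i=13: A-S =  8 → I
  i=14: S-O =  4 → E
  i=15: G-V = 11 → L
  i=16: A-Q = 10 → K
  i=17: H-F =  2 → C
  i=18: O-W = 18 → S
  i=19: T-P =  4 → E
  i=20: G-Y =  8 → I
  i=21: S-O =  4 → E
  i=22: X-M = 11 → L
  i=23: S-I = 10 → K
  i=24: B-Z =  2 → C
  i=25: X-F = 18 → S
  i=26: O-K =  4 → E
  i=27: J-B =  8 → I
  i=28: X-T =  4 → E
  i=29: S-H = 11 → L
  i=30: B-R = 10 → K
  i=31: V-T =  2 → C
  i=32: T-B = 18 → S
  i=33: X-T =  4 → E
  i=34: D-V =  8 → I
  i=35: I-E =  4 → E
  shifts repeat with period 7: ELKCSEI

ELKCSEI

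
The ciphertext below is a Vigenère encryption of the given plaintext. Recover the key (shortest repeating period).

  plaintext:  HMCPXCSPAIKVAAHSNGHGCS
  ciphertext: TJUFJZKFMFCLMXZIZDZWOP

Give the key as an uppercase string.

  i= 0: T-H = 12 → M
  i= 1: J-M = 23 → X
  i= 2: U-C = 18 → S
  i= 3: F-P = 16 → Q
  i= 4: J-X = 12 → M
  i= 5: Z-C = 23 → X
  i= 6: K-S = 18 → S
  i= 7: F-P = 16 → Q
  i= 8: M-A = 12 → M
  i= 9: F-I = 23 → X
  i=10: C-K = 18 → S
  i=11: L-V = 16 → Q
  i=12: M-A = 12 → M
  i=13: X-A = 23 → X
  i=14: Z-H = 18 → S
  i=15: I-S = 16 → Q
  i=16: Z-N = 12 → M
  i=17: D-G = 23 → X
  i=18: Z-H = 18 → S
  i=19: W-G = 16 → Q
  i=20: O-C = 12 → M
  i=21: P-S = 23 → X
  shifts repeat with period 4: MXSQ

MXSQ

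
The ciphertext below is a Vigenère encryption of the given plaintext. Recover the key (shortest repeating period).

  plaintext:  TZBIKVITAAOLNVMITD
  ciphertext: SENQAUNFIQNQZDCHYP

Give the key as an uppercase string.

ZFMIQ

  i= 0: S-T = 25 → Z
  i= 1: E-Z =  5 → F
  i= 2: N-B = 12 → M
  i= 3: Q-I =  8 → I
  i= 4: A-K = 16 → Q
  i= 5: U-V = 25 → Z
  i= 6: N-I =  5 → F
  i= 7: F-T = 12 → M
  i= 8: I-A =  8 → I
  i= 9: Q-A = 16 → Q
  i=10: N-O = 25 → Z
  i=11: Q-L =  5 → F
  i=12: Z-N = 12 → M
  i=13: D-V =  8 → I
  i=14: C-M = 16 → Q
  i=15: H-I = 25 → Z
  i=16: Y-T =  5 → F
  i=17: P-D = 12 → M
  shifts repeat with period 5: ZFMIQ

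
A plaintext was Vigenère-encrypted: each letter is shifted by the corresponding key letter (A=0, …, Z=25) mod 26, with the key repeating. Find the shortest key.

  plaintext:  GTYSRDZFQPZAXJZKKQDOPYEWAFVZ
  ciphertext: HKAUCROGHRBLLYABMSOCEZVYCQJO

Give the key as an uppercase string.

BRCCLOP

  i= 0: H-G =  1 → B
  i= 1: K-T = 17 → R
  i= 2: A-Y =  2 → C
  i= 3: U-S =  2 → C
  i= 4: C-R = 11 → L
  i= 5: R-D = 14 → O
  i= 6: O-Z = 15 → P
  i= 7: G-F =  1 → B
  i= 8: H-Q = 17 → R
  i= 9: R-P =  2 → C
  i=10: B-Z =  2 → C
  i=11: L-A = 11 → L
  i=12: L-X = 14 → O
  i=13: Y-J = 15 → P
  i=14: A-Z =  1 → B
  i=15: B-K = 17 → R
  i=16: M-K =  2 → C
  i=17: S-Q =  2 → C
  i=18: O-D = 11 → L
  i=19: C-O = 14 → O
  i=20: E-P = 15 → P
  i=21: Z-Y =  1 → B
  i=22: V-E = 17 → R
  i=23: Y-W =  2 → C
  i=24: C-A =  2 → C
  i=25: Q-F = 11 → L
  i=26: J-V = 14 → O
  i=27: O-Z = 15 → P
  shifts repeat with period 7: BRCCLOP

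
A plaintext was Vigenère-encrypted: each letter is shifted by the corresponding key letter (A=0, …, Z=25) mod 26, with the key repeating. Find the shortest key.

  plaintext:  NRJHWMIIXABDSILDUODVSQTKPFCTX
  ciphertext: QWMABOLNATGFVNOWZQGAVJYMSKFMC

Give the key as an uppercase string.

DFDTFC

  i= 0: Q-N =  3 → D
  i= 1: W-R =  5 → F
  i= 2: M-J =  3 → D
  i= 3: A-H = 19 → T
  i= 4: B-W =  5 → F
  i= 5: O-M =  2 → C
  i= 6: L-I =  3 → D
  i= 7: N-I =  5 → F
  i= 8: A-X =  3 → D
  i= 9: T-A = 19 → T
  i=10: G-B =  5 → F
  i=11: F-D =  2 → C
  i=12: V-S =  3 → D
  i=13: N-I =  5 → F
  i=14: O-L =  3 → D
  i=15: W-D = 19 → T
  i=16: Z-U =  5 → F
  i=17: Q-O =  2 → C
  i=18: G-D =  3 → D
  i=19: A-V =  5 → F
  i=20: V-S =  3 → D
  i=21: J-Q = 19 → T
  i=22: Y-T =  5 → F
  i=23: M-K =  2 → C
  i=24: S-P =  3 → D
  i=25: K-F =  5 → F
  i=26: F-C =  3 → D
  i=27: M-T = 19 → T
  i=28: C-X =  5 → F
  shifts repeat with period 6: DFDTFC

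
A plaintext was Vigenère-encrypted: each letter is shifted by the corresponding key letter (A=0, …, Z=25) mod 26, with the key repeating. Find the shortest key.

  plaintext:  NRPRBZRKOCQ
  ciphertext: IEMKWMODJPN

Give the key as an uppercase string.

VNXT

  i= 0: I-N = 21 → V
  i= 1: E-R = 13 → N
  i= 2: M-P = 23 → X
  i= 3: K-R = 19 → T
  i= 4: W-B = 21 → V
  i= 5: M-Z = 13 → N
  i= 6: O-R = 23 → X
  i= 7: D-K = 19 → T
  i= 8: J-O = 21 → V
  i= 9: P-C = 13 → N
  i=10: N-Q = 23 → X
  shifts repeat with period 4: VNXT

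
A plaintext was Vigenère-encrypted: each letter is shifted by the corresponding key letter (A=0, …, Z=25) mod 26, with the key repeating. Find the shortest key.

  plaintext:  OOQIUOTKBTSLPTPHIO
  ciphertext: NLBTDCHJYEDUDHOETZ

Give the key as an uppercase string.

  i= 0: N-O = 25 → Z
  i= 1: L-O = 23 → X
  i= 2: B-Q = 11 → L
  i= 3: T-I = 11 → L
  i= 4: D-U =  9 → J
  i= 5: C-O = 14 → O
  i= 6: H-T = 14 → O
  i= 7: J-K = 25 → Z
  i= 8: Y-B = 23 → X
  i= 9: E-T = 11 → L
  i=10: D-S = 11 → L
  i=11: U-L =  9 → J
  i=12: D-P = 14 → O
  i=13: H-T = 14 → O
  i=14: O-P = 25 → Z
  i=15: E-H = 23 → X
  i=16: T-I = 11 → L
  i=17: Z-O = 11 → L
  shifts repeat with period 7: ZXLLJOO

ZXLLJOO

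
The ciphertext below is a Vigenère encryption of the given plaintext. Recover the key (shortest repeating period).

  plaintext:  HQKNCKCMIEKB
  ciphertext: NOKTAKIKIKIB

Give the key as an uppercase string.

  i= 0: N-H =  6 → G
  i= 1: O-Q = 24 → Y
  i= 2: K-K =  0 → A
  i= 3: T-N =  6 → G
  i= 4: A-C = 24 → Y
  i= 5: K-K =  0 → A
  i= 6: I-C =  6 → G
  i= 7: K-M = 24 → Y
  i= 8: I-I =  0 → A
  i= 9: K-E =  6 → G
  i=10: I-K = 24 → Y
  i=11: B-B =  0 → A
  shifts repeat with period 3: GYA

GYA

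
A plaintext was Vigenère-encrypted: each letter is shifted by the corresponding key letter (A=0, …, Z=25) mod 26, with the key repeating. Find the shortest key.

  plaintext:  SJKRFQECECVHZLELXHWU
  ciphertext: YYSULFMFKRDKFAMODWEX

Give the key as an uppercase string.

  i= 0: Y-S =  6 → G
  i= 1: Y-J = 15 → P
  i= 2: S-K =  8 → I
  i= 3: U-R =  3 → D
  i= 4: L-F =  6 → G
  i= 5: F-Q = 15 → P
  i= 6: M-E =  8 → I
  i= 7: F-C =  3 → D
  i= 8: K-E =  6 → G
  i= 9: R-C = 15 → P
  i=10: D-V =  8 → I
  i=11: K-H =  3 → D
  i=12: F-Z =  6 → G
  i=13: A-L = 15 → P
  i=14: M-E =  8 → I
  i=15: O-L =  3 → D
  i=16: D-X =  6 → G
  i=17: W-H = 15 → P
  i=18: E-W =  8 → I
  i=19: X-U =  3 → D
  shifts repeat with period 4: GPID

GPID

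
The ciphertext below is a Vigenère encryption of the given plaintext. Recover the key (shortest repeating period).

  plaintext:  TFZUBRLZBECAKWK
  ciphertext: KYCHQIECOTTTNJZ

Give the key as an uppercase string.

  i= 0: K-T = 17 → R
  i= 1: Y-F = 19 → T
  i= 2: C-Z =  3 → D
  i= 3: H-U = 13 → N
  i= 4: Q-B = 15 → P
  i= 5: I-R = 17 → R
  i= 6: E-L = 19 → T
  i= 7: C-Z =  3 → D
  i= 8: O-B = 13 → N
  i= 9: T-E = 15 → P
  i=10: T-C = 17 → R
  i=11: T-A = 19 → T
  i=12: N-K =  3 → D
  i=13: J-W = 13 → N
  i=14: Z-K = 15 → P
  shifts repeat with period 5: RTDNP

RTDNP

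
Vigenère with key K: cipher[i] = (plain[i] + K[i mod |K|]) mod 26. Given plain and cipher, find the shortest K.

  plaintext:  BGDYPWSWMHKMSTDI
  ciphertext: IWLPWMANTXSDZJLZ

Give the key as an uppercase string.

HQIR

  i= 0: I-B =  7 → H
  i= 1: W-G = 16 → Q
  i= 2: L-D =  8 → I
  i= 3: P-Y = 17 → R
  i= 4: W-P =  7 → H
  i= 5: M-W = 16 → Q
  i= 6: A-S =  8 → I
  i= 7: N-W = 17 → R
  i= 8: T-M =  7 → H
  i= 9: X-H = 16 → Q
  i=10: S-K =  8 → I
  i=11: D-M = 17 → R
  i=12: Z-S =  7 → H
  i=13: J-T = 16 → Q
  i=14: L-D =  8 → I
  i=15: Z-I = 17 → R
  shifts repeat with period 4: HQIR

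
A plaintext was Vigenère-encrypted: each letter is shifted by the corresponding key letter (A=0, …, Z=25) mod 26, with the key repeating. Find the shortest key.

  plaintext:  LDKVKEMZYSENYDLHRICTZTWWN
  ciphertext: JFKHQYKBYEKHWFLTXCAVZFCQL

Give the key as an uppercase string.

  i= 0: J-L = 24 → Y
  i= 1: F-D =  2 → C
  i= 2: K-K =  0 → A
  i= 3: H-V = 12 → M
  i= 4: Q-K =  6 → G
  i= 5: Y-E = 20 → U
  i= 6: K-M = 24 → Y
  i= 7: B-Z =  2 → C
  i= 8: Y-Y =  0 → A
  i= 9: E-S = 12 → M
  i=10: K-E =  6 → G
  i=11: H-N = 20 → U
  i=12: W-Y = 24 → Y
  i=13: F-D =  2 → C
  i=14: L-L =  0 → A
  i=15: T-H = 12 → M
  i=16: X-R =  6 → G
  i=17: C-I = 20 → U
  i=18: A-C = 24 → Y
  i=19: V-T =  2 → C
  i=20: Z-Z =  0 → A
  i=21: F-T = 12 → M
  i=22: C-W =  6 → G
  i=23: Q-W = 20 → U
  i=24: L-N = 24 → Y
  shifts repeat with period 6: YCAMGU

YCAMGU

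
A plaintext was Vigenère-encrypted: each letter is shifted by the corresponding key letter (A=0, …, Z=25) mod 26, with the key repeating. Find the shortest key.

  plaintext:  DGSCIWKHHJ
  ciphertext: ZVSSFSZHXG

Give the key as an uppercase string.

WPAQX

  i= 0: Z-D = 22 → W
  i= 1: V-G = 15 → P
  i= 2: S-S =  0 → A
  i= 3: S-C = 16 → Q
  i= 4: F-I = 23 → X
  i= 5: S-W = 22 → W
  i= 6: Z-K = 15 → P
  i= 7: H-H =  0 → A
  i= 8: X-H = 16 → Q
  i= 9: G-J = 23 → X
  shifts repeat with period 5: WPAQX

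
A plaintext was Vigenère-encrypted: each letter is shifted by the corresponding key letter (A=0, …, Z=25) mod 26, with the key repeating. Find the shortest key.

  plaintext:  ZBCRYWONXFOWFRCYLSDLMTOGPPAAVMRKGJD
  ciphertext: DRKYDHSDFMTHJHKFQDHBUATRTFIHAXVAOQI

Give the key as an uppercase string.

  i= 0: D-Z =  4 → E
  i= 1: R-B = 16 → Q
  i= 2: K-C =  8 → I
  i= 3: Y-R =  7 → H
  i= 4: D-Y =  5 → F
  i= 5: H-W = 11 → L
  i= 6: S-O =  4 → E
  i= 7: D-N = 16 → Q
  i= 8: F-X =  8 → I
  i= 9: M-F =  7 → H
  i=10: T-O =  5 → F
  i=11: H-W = 11 → L
  i=12: J-F =  4 → E
  i=13: H-R = 16 → Q
  i=14: K-C =  8 → I
  i=15: F-Y =  7 → H
  i=16: Q-L =  5 → F
  i=17: D-S = 11 → L
  i=18: H-D =  4 → E
  i=19: B-L = 16 → Q
  i=20: U-M =  8 → I
  i=21: A-T =  7 → H
  i=22: T-O =  5 → F
  i=23: R-G = 11 → L
  i=24: T-P =  4 → E
  i=25: F-P = 16 → Q
  i=26: I-A =  8 → I
  i=27: H-A =  7 → H
  i=28: A-V =  5 → F
  i=29: X-M = 11 → L
  i=30: V-R =  4 → E
  i=31: A-K = 16 → Q
  i=32: O-G =  8 → I
  i=33: Q-J =  7 → H
  i=34: I-D =  5 → F
  shifts repeat with period 6: EQIHFL

EQIHFL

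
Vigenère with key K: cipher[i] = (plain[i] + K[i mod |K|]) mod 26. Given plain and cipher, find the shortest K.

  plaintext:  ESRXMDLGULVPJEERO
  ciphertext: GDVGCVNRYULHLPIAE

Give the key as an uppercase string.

CLEJQS

  i= 0: G-E =  2 → C
  i= 1: D-S = 11 → L
  i= 2: V-R =  4 → E
  i= 3: G-X =  9 → J
  i= 4: C-M = 16 → Q
  i= 5: V-D = 18 → S
  i= 6: N-L =  2 → C
  i= 7: R-G = 11 → L
  i= 8: Y-U =  4 → E
  i= 9: U-L =  9 → J
  i=10: L-V = 16 → Q
  i=11: H-P = 18 → S
  i=12: L-J =  2 → C
  i=13: P-E = 11 → L
  i=14: I-E =  4 → E
  i=15: A-R =  9 → J
  i=16: E-O = 16 → Q
  shifts repeat with period 6: CLEJQS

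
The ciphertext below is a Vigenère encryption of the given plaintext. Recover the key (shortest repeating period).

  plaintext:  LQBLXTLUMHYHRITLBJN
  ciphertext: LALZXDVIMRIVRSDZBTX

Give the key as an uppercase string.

  i= 0: L-L =  0 → A
  i= 1: A-Q = 10 → K
  i= 2: L-B = 10 → K
  i= 3: Z-L = 14 → O
  i= 4: X-X =  0 → A
  i= 5: D-T = 10 → K
  i= 6: V-L = 10 → K
  i= 7: I-U = 14 → O
  i= 8: M-M =  0 → A
  i= 9: R-H = 10 → K
  i=10: I-Y = 10 → K
  i=11: V-H = 14 → O
  i=12: R-R =  0 → A
  i=13: S-I = 10 → K
  i=14: D-T = 10 → K
  i=15: Z-L = 14 → O
  i=16: B-B =  0 → A
  i=17: T-J = 10 → K
  i=18: X-N = 10 → K
  shifts repeat with period 4: AKKO

AKKO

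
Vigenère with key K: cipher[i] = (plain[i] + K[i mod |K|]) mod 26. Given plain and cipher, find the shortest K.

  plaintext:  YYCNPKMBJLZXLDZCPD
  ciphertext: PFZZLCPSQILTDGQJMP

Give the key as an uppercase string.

  i= 0: P-Y = 17 → R
  i= 1: F-Y =  7 → H
  i= 2: Z-C = 23 → X
  i= 3: Z-N = 12 → M
  i= 4: L-P = 22 → W
  i= 5: C-K = 18 → S
  i= 6: P-M =  3 → D
  i= 7: S-B = 17 → R
  i= 8: Q-J =  7 → H
  i= 9: I-L = 23 → X
  i=10: L-Z = 12 → M
  i=11: T-X = 22 → W
  i=12: D-L = 18 → S
  i=13: G-D =  3 → D
  i=14: Q-Z = 17 → R
  i=15: J-C =  7 → H
  i=16: M-P = 23 → X
  i=17: P-D = 12 → M
  shifts repeat with period 7: RHXMWSD

RHXMWSD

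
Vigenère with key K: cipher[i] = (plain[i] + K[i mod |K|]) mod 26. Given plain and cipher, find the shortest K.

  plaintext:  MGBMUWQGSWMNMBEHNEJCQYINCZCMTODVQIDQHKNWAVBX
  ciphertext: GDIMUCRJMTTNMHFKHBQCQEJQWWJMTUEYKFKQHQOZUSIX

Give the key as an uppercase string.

  i= 0: G-M = 20 → U
  i= 1: D-G = 23 → X
  i= 2: I-B =  7 → H
  i= 3: M-M =  0 → A
  i= 4: U-U =  0 → A
  i= 5: C-W =  6 → G
  i= 6: R-Q =  1 → B
  i= 7: J-G =  3 → D
  i= 8: M-S = 20 → U
  i= 9: T-W = 23 → X
  i=10: T-M =  7 → H
  i=11: N-N =  0 → A
  i=12: M-M =  0 → A
  i=13: H-B =  6 → G
  i=14: F-E =  1 → B
  i=15: K-H =  3 → D
  i=16: H-N = 20 → U
  i=17: B-E = 23 → X
  i=18: Q-J =  7 → H
  i=19: C-C =  0 → A
  i=20: Q-Q =  0 → A
  i=21: E-Y =  6 → G
  i=22: J-I =  1 → B
  i=23: Q-N =  3 → D
  i=24: W-C = 20 → U
  i=25: W-Z = 23 → X
  i=26: J-C =  7 → H
  i=27: M-M =  0 → A
  i=28: T-T =  0 → A
  i=29: U-O =  6 → G
  i=30: E-D =  1 → B
  i=31: Y-V =  3 → D
  i=32: K-Q = 20 → U
  i=33: F-I = 23 → X
  i=34: K-D =  7 → H
  i=35: Q-Q =  0 → A
  i=36: H-H =  0 → A
  i=37: Q-K =  6 → G
  i=38: O-N =  1 → B
  i=39: Z-W =  3 → D
  i=40: U-A = 20 → U
  i=41: S-V = 23 → X
  i=42: I-B =  7 → H
  i=43: X-X =  0 → A
  shifts repeat with period 8: UXHAAGBD

UXHAAGBD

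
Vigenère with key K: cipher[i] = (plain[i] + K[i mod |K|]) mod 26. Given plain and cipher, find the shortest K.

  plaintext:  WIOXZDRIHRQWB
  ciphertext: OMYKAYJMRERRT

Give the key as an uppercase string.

  i= 0: O-W = 18 → S
  i= 1: M-I =  4 → E
  i= 2: Y-O = 10 → K
  i= 3: K-X = 13 → N
  i= 4: A-Z =  1 → B
  i= 5: Y-D = 21 → V
  i= 6: J-R = 18 → S
  i= 7: M-I =  4 → E
  i= 8: R-H = 10 → K
  i= 9: E-R = 13 → N
  i=10: R-Q =  1 → B
  i=11: R-W = 21 → V
  i=12: T-B = 18 → S
  shifts repeat with period 6: SEKNBV

SEKNBV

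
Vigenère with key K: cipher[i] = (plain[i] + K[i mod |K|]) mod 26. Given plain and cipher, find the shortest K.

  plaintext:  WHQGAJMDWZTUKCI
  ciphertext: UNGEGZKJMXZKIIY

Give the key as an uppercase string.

YGQ

  i= 0: U-W = 24 → Y
  i= 1: N-H =  6 → G
  i= 2: G-Q = 16 → Q
  i= 3: E-G = 24 → Y
  i= 4: G-A =  6 → G
  i= 5: Z-J = 16 → Q
  i= 6: K-M = 24 → Y
  i= 7: J-D =  6 → G
  i= 8: M-W = 16 → Q
  i= 9: X-Z = 24 → Y
  i=10: Z-T =  6 → G
  i=11: K-U = 16 → Q
  i=12: I-K = 24 → Y
  i=13: I-C =  6 → G
  i=14: Y-I = 16 → Q
  shifts repeat with period 3: YGQ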